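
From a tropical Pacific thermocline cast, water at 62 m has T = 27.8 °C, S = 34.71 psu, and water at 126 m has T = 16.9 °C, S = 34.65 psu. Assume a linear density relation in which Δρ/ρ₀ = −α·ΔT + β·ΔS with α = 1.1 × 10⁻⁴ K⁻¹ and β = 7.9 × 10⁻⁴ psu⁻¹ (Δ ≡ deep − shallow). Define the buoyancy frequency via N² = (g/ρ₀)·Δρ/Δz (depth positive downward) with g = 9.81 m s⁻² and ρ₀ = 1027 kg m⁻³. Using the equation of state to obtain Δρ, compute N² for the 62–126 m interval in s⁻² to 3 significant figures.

ΔT = -10.9 K, ΔS = -0.06 psu (deep − shallow).
Δρ/ρ₀ = −αΔT + βΔS = 1.199 × 10⁻³ − 4.74 × 10⁻⁵ = 1.1516 × 10⁻³, so Δρ ≈ 1.183 kg m⁻³.
N² = (g/ρ₀)·Δρ/Δz = g·(Δρ/ρ₀)/Δz = 9.81 × 1.1516 × 10⁻³ / 64 = 1.7652 × 10⁻⁴ s⁻² ≈ 1.77 × 10⁻⁴ s⁻².

1.77 × 10⁻⁴ s⁻²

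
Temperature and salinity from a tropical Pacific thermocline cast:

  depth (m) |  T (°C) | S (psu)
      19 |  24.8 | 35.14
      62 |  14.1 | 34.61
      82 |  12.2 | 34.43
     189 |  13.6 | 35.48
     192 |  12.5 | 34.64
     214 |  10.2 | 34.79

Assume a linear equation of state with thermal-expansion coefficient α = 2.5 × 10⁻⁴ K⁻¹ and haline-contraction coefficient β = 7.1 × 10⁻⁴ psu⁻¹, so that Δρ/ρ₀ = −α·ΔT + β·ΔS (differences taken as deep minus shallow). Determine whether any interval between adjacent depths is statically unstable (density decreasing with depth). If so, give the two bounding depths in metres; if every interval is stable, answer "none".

189–192 m

Evaluate Δρ/ρ₀ = −αΔT + βΔS across each adjacent pair:
  19–62 m: −αΔT+βΔS = −(2.5 × 10⁻⁴)(-10.7)+(7.1 × 10⁻⁴)(-0.53) = 2.3 × 10⁻³ → stable
  62–82 m: −αΔT+βΔS = −(2.5 × 10⁻⁴)(-1.9)+(7.1 × 10⁻⁴)(-0.18) = 3.5 × 10⁻⁴ → stable
  82–189 m: −αΔT+βΔS = −(2.5 × 10⁻⁴)(+1.4)+(7.1 × 10⁻⁴)(+1.05) = 4.0 × 10⁻⁴ → stable
  189–192 m: −αΔT+βΔS = −(2.5 × 10⁻⁴)(-1.1)+(7.1 × 10⁻⁴)(-0.84) = -3.2 × 10⁻⁴ → UNSTABLE
  192–214 m: −αΔT+βΔS = −(2.5 × 10⁻⁴)(-2.3)+(7.1 × 10⁻⁴)(+0.15) = 6.8 × 10⁻⁴ → stable
The 189–192 m interval has Δρ < 0: lighter water underlies denser water.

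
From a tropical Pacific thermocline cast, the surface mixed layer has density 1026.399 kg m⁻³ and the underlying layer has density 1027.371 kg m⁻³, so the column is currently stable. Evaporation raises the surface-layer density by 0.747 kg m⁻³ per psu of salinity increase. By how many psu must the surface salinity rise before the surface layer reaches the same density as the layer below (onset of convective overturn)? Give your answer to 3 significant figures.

1.30 psu

Density deficit of the surface layer: 1027.371 − 1026.399 = 0.972 kg m⁻³.
Required change = 0.972 / 0.747 = 1.30 psu.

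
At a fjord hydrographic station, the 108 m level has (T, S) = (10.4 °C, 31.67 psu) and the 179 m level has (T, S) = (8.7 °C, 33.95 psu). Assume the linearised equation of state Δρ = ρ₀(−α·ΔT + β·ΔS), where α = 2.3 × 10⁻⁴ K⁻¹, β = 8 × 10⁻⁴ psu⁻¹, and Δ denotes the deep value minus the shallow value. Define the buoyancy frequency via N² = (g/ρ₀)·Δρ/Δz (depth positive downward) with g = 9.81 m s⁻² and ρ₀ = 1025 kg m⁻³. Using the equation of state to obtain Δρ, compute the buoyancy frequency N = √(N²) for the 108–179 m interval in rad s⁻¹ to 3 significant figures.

ΔT = -1.7 K, ΔS = +2.28 psu (deep − shallow).
Δρ/ρ₀ = −αΔT + βΔS = 3.91 × 10⁻⁴ + 1.824 × 10⁻³ = 2.215 × 10⁻³, so Δρ ≈ 2.270 kg m⁻³.
N² = (g/ρ₀)·Δρ/Δz = g·(Δρ/ρ₀)/Δz = 9.81 × 2.215 × 10⁻³ / 71 = 3.0604 × 10⁻⁴ s⁻².
N = √(3.0604 × 10⁻⁴) = 0.017494 rad s⁻¹ ≈ 0.0175 rad s⁻¹.

0.0175 rad s⁻¹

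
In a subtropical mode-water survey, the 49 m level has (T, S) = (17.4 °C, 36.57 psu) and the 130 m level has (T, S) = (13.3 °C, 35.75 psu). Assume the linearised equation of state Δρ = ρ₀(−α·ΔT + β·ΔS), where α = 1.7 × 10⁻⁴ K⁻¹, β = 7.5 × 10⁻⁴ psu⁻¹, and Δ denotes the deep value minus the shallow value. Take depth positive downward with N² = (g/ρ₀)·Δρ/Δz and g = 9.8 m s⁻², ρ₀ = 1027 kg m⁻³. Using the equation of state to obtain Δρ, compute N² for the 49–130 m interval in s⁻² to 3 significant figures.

9.92 × 10⁻⁶ s⁻²

ΔT = -4.1 K, ΔS = -0.82 psu (deep − shallow).
Δρ/ρ₀ = −αΔT + βΔS = 6.97 × 10⁻⁴ − 6.15 × 10⁻⁴ = 8.20 × 10⁻⁵, so Δρ ≈ 0.08421 kg m⁻³.
N² = (g/ρ₀)·Δρ/Δz = g·(Δρ/ρ₀)/Δz = 9.8 × 8.20 × 10⁻⁵ / 81 = 9.9210 × 10⁻⁶ s⁻² ≈ 9.92 × 10⁻⁶ s⁻².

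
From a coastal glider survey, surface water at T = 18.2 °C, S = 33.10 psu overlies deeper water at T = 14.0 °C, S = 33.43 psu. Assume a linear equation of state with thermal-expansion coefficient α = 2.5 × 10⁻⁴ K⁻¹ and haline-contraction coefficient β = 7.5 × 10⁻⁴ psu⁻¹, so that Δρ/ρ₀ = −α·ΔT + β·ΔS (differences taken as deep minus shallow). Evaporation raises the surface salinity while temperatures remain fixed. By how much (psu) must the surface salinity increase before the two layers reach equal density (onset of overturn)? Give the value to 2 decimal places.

Neutral buoyancy requires −α(T_deep − T_surf) + β(S_deep − S_surf′) = 0.
S_surf′ = S_deep − (α/β)·ΔT = 33.43 − (2.5 × 10⁻⁴/7.5 × 10⁻⁴)·(-4.2) = 34.8300 psu.
Increase required: 34.8300 − 33.10 = 1.7300 psu.

1.73 psu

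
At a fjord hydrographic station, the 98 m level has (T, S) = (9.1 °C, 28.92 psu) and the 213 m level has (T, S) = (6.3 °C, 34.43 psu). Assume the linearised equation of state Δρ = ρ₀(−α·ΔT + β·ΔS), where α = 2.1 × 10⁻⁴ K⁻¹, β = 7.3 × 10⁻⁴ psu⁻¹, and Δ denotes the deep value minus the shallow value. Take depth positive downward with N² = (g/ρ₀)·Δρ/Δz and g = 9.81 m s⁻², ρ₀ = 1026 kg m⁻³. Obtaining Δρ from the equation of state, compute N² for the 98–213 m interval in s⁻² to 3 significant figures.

3.93 × 10⁻⁴ s⁻²

ΔT = -2.8 K, ΔS = +5.51 psu (deep − shallow).
Δρ/ρ₀ = −αΔT + βΔS = 5.88 × 10⁻⁴ + 4.0223 × 10⁻³ = 4.6103 × 10⁻³, so Δρ ≈ 4.730 kg m⁻³.
N² = (g/ρ₀)·Δρ/Δz = g·(Δρ/ρ₀)/Δz = 9.81 × 4.6103 × 10⁻³ / 115 = 3.9328 × 10⁻⁴ s⁻² ≈ 3.93 × 10⁻⁴ s⁻².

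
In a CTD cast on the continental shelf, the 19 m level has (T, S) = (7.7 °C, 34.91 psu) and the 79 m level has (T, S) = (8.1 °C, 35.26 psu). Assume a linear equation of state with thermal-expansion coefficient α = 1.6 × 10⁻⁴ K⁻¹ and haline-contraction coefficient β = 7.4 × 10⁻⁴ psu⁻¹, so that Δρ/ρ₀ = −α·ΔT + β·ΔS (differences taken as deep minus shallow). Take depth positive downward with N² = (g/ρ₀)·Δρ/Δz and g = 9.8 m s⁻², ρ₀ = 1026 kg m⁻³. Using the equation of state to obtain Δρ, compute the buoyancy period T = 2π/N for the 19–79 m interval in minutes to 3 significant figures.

18.6 min

ΔT = +0.4 K, ΔS = +0.35 psu (deep − shallow).
Δρ/ρ₀ = −αΔT + βΔS = -6.40 × 10⁻⁵ + 2.59 × 10⁻⁴ = 1.95 × 10⁻⁴, so Δρ ≈ 0.2001 kg m⁻³.
N² = (g/ρ₀)·Δρ/Δz = g·(Δρ/ρ₀)/Δz = 9.8 × 1.95 × 10⁻⁴ / 60 = 3.1850 × 10⁻⁵ s⁻².
N = √(3.1850 × 10⁻⁵) = 5.6436 × 10⁻³ rad s⁻¹ → T = 2π/N = 1.1133 × 10³ s = 18.555 min ≈ 18.6 min.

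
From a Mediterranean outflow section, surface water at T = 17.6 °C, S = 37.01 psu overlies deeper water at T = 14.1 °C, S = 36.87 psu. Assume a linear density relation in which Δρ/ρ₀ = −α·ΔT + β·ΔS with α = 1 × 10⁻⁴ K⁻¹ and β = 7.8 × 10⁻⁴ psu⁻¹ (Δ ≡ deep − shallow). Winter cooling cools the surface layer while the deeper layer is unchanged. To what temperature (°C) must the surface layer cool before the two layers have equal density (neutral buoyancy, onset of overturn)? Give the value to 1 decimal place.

Neutral buoyancy requires Δρ = 0, i.e. −α(T_deep − T_surf′) + β(S_deep − S_surf) = 0.
T_surf′ = T_deep − (β/α)·ΔS = 14.1 − (7.8 × 10⁻⁴/1 × 10⁻⁴)·(-0.14) = 15.192 °C.
Cooling required: 17.6 − (15.192) = 2.408 °C.

15.2 °C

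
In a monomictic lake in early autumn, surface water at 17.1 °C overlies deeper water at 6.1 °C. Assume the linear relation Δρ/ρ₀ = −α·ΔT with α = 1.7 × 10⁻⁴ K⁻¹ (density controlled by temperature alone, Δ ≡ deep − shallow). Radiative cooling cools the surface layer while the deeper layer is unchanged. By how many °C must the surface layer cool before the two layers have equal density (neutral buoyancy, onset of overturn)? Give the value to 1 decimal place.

11.0 °C

With temperature the only control, equal density requires T_surf′ = T_deep.
T_surf′ = 6.1 °C.
Cooling required: 17.1 − 6.1 = 11.0 °C.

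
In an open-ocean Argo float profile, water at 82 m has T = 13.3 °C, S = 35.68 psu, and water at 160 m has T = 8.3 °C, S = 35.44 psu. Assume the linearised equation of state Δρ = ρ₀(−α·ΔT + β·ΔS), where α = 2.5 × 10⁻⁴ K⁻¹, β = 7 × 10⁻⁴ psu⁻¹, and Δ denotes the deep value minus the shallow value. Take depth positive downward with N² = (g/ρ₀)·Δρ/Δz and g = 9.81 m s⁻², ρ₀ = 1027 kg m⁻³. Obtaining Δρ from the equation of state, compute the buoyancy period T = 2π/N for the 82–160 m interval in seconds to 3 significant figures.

539 s

ΔT = -5.0 K, ΔS = -0.24 psu (deep − shallow).
Δρ/ρ₀ = −αΔT + βΔS = 1.25 × 10⁻³ − 1.68 × 10⁻⁴ = 1.082 × 10⁻³, so Δρ ≈ 1.111 kg m⁻³.
N² = (g/ρ₀)·Δρ/Δz = g·(Δρ/ρ₀)/Δz = 9.81 × 1.082 × 10⁻³ / 78 = 1.3608 × 10⁻⁴ s⁻².
N = √(1.3608 × 10⁻⁴) = 0.011665 rad s⁻¹ → T = 2π/N = 538.64 s ≈ 539 s.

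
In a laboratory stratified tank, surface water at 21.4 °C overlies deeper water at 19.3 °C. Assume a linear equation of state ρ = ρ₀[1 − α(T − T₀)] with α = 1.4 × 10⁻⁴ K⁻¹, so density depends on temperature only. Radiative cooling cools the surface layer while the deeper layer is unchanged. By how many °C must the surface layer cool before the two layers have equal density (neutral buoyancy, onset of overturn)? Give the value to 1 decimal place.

With temperature the only control, equal density requires T_surf′ = T_deep.
T_surf′ = 19.3 °C.
Cooling required: 21.4 − 19.3 = 2.1 °C.

2.1 °C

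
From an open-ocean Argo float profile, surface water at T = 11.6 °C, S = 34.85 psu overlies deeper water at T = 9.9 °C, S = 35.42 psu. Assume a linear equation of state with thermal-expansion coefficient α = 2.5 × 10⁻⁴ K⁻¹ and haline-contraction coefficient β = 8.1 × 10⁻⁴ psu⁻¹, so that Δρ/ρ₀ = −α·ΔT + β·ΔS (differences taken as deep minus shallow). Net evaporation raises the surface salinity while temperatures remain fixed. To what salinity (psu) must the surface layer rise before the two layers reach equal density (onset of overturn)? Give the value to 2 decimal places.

35.94 psu

Neutral buoyancy requires −α(T_deep − T_surf) + β(S_deep − S_surf′) = 0.
S_surf′ = S_deep − (α/β)·ΔT = 35.42 − (2.5 × 10⁻⁴/8.1 × 10⁻⁴)·(-1.7) = 35.9447 psu.
Increase required: 35.9447 − 34.85 = 1.0947 psu.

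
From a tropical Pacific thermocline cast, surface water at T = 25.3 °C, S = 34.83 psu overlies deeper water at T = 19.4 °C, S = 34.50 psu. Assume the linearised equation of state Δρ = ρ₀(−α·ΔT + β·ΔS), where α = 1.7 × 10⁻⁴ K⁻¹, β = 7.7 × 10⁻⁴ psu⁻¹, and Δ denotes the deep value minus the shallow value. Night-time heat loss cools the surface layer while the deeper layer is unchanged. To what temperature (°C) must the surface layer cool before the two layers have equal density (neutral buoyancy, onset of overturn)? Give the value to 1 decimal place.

Neutral buoyancy requires Δρ = 0, i.e. −α(T_deep − T_surf′) + β(S_deep − S_surf) = 0.
T_surf′ = T_deep − (β/α)·ΔS = 19.4 − (7.7 × 10⁻⁴/1.7 × 10⁻⁴)·(-0.33) = 20.895 °C.
Cooling required: 25.3 − (20.895) = 4.405 °C.

20.9 °C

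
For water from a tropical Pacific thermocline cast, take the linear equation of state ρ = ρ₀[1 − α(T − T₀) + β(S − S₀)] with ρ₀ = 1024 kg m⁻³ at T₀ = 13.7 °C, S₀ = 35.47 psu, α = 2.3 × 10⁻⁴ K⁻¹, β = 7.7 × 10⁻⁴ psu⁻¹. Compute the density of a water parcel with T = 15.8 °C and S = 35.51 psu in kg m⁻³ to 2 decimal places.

T − T₀ = +2.1 K, S − S₀ = +0.04 psu.
Bracket = 1 − α·(+2.1) + β·(+0.04) = 1 + (-4.522 × 10⁻⁴) = 0.9995478.
ρ = 1024 × 0.9995478 = 1023.54 kg m⁻³.

1023.54 kg m⁻³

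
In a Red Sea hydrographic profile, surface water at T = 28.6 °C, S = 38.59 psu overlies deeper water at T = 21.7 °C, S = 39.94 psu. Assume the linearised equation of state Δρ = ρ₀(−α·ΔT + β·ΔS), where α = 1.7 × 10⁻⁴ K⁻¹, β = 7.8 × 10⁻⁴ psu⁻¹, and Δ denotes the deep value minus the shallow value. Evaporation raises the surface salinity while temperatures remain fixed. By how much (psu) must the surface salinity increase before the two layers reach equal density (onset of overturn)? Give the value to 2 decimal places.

2.85 psu

Neutral buoyancy requires −α(T_deep − T_surf) + β(S_deep − S_surf′) = 0.
S_surf′ = S_deep − (α/β)·ΔT = 39.94 − (1.7 × 10⁻⁴/7.8 × 10⁻⁴)·(-6.9) = 41.4438 psu.
Increase required: 41.4438 − 38.59 = 2.8538 psu.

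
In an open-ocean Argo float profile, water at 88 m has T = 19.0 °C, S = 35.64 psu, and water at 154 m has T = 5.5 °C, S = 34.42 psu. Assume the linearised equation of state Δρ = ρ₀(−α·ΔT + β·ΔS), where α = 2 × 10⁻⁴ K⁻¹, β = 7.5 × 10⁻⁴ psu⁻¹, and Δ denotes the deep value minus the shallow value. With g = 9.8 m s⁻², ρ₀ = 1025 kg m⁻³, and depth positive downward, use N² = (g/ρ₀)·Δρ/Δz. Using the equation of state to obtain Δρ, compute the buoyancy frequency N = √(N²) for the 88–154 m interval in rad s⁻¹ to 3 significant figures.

0.0163 rad s⁻¹

ΔT = -13.5 K, ΔS = -1.22 psu (deep − shallow).
Δρ/ρ₀ = −αΔT + βΔS = 2.70 × 10⁻³ − 9.15 × 10⁻⁴ = 1.785 × 10⁻³, so Δρ ≈ 1.830 kg m⁻³.
N² = (g/ρ₀)·Δρ/Δz = g·(Δρ/ρ₀)/Δz = 9.8 × 1.785 × 10⁻³ / 66 = 2.6505 × 10⁻⁴ s⁻².
N = √(2.6505 × 10⁻⁴) = 0.016280 rad s⁻¹ ≈ 0.0163 rad s⁻¹.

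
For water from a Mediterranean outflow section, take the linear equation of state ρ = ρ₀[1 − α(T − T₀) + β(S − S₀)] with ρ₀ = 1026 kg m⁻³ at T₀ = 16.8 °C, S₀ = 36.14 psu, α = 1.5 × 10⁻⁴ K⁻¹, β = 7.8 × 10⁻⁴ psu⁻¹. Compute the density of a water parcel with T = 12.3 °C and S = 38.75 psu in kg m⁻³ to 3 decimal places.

T − T₀ = -4.5 K, S − S₀ = +2.61 psu.
Bracket = 1 − α·(-4.5) + β·(+2.61) = 1 + (2.7108 × 10⁻³) = 1.0027108.
ρ = 1026 × 1.0027108 = 1028.781 kg m⁻³.

1028.781 kg m⁻³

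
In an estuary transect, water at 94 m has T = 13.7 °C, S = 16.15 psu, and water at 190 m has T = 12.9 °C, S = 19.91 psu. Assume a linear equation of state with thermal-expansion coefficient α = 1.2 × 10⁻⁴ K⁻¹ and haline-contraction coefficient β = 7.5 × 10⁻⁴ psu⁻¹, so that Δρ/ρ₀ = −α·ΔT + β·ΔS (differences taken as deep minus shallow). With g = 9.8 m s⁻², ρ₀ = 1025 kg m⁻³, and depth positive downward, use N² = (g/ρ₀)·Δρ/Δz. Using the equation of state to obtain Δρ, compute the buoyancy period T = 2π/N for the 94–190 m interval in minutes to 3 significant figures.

6.07 min

ΔT = -0.8 K, ΔS = +3.76 psu (deep − shallow).
Δρ/ρ₀ = −αΔT + βΔS = 9.60 × 10⁻⁵ + 2.82 × 10⁻³ = 2.916 × 10⁻³, so Δρ ≈ 2.989 kg m⁻³.
N² = (g/ρ₀)·Δρ/Δz = g·(Δρ/ρ₀)/Δz = 9.8 × 2.916 × 10⁻³ / 96 = 2.9768 × 10⁻⁴ s⁻².
N = √(2.9768 × 10⁻⁴) = 0.017253 rad s⁻¹ → T = 2π/N = 364.18 s = 6.0697 min ≈ 6.07 min.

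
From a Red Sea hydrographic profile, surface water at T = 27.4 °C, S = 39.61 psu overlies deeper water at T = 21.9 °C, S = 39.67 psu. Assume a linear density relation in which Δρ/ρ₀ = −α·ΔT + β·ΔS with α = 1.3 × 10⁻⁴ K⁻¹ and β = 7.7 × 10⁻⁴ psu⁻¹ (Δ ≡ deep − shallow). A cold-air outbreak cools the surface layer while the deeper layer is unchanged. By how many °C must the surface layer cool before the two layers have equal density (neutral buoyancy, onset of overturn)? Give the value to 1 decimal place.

5.9 °C

Neutral buoyancy requires Δρ = 0, i.e. −α(T_deep − T_surf′) + β(S_deep − S_surf) = 0.
T_surf′ = T_deep − (β/α)·ΔS = 21.9 − (7.7 × 10⁻⁴/1.3 × 10⁻⁴)·(+0.06) = 21.545 °C.
Cooling required: 27.4 − (21.545) = 5.855 °C.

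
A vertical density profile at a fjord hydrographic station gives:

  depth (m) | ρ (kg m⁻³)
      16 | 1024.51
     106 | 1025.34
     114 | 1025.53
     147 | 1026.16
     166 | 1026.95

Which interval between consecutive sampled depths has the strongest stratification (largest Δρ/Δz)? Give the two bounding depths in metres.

Compute the density gradient over each adjacent pair:
  16–106 m: Δρ/Δz = 0.83/90 = 9.2 × 10⁻³ kg m⁻⁴
  106–114 m: Δρ/Δz = 0.19/8 = 0.024 kg m⁻⁴
  114–147 m: Δρ/Δz = 0.63/33 = 0.019 kg m⁻⁴
  147–166 m: Δρ/Δz = 0.79/19 = 0.042 kg m⁻⁴
The largest gradient is in the 147–166 m interval — the pycnocline.

147–166 m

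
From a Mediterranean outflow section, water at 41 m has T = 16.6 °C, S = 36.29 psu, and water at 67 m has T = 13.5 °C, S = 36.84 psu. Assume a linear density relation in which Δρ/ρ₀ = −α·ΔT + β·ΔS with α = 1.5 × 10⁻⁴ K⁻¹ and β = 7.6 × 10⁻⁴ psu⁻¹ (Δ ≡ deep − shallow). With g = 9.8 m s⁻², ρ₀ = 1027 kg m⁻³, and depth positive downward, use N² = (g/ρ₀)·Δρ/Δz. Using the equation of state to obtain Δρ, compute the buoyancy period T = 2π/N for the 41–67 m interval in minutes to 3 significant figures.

ΔT = -3.1 K, ΔS = +0.55 psu (deep − shallow).
Δρ/ρ₀ = −αΔT + βΔS = 4.65 × 10⁻⁴ + 4.18 × 10⁻⁴ = 8.83 × 10⁻⁴, so Δρ ≈ 0.9068 kg m⁻³.
N² = (g/ρ₀)·Δρ/Δz = g·(Δρ/ρ₀)/Δz = 9.8 × 8.83 × 10⁻⁴ / 26 = 3.3282 × 10⁻⁴ s⁻².
N = √(3.3282 × 10⁻⁴) = 0.018243 rad s⁻¹ → T = 2π/N = 344.42 s = 5.7403 min ≈ 5.74 min.

5.74 min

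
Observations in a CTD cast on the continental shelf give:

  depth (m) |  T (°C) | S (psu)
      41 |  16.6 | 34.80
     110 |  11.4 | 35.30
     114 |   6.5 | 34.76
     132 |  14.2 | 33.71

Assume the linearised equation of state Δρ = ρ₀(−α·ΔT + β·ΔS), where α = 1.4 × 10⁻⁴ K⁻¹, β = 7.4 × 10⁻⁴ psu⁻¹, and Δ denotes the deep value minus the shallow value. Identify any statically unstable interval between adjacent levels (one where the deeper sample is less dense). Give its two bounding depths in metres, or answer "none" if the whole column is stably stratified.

Evaluate Δρ/ρ₀ = −αΔT + βΔS across each adjacent pair:
  41–110 m: −αΔT+βΔS = −(1.4 × 10⁻⁴)(-5.2)+(7.4 × 10⁻⁴)(+0.50) = 1.1 × 10⁻³ → stable
  110–114 m: −αΔT+βΔS = −(1.4 × 10⁻⁴)(-4.9)+(7.4 × 10⁻⁴)(-0.54) = 2.9 × 10⁻⁴ → stable
  114–132 m: −αΔT+βΔS = −(1.4 × 10⁻⁴)(+7.7)+(7.4 × 10⁻⁴)(-1.05) = -1.9 × 10⁻³ → UNSTABLE
The 114–132 m interval has Δρ < 0: lighter water underlies denser water.

114–132 m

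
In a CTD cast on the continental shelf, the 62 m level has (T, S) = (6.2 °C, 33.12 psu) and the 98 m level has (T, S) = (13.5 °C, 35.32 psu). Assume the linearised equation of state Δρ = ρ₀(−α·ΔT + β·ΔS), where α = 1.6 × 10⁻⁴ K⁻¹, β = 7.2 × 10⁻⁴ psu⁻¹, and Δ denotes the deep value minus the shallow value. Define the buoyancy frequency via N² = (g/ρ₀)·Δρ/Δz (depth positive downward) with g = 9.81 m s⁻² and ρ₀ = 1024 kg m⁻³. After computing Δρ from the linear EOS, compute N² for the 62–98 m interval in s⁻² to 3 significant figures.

ΔT = +7.3 K, ΔS = +2.20 psu (deep − shallow).
Δρ/ρ₀ = −αΔT + βΔS = -1.168 × 10⁻³ + 1.584 × 10⁻³ = 4.16 × 10⁻⁴, so Δρ ≈ 0.4260 kg m⁻³.
N² = (g/ρ₀)·Δρ/Δz = g·(Δρ/ρ₀)/Δz = 9.81 × 4.16 × 10⁻⁴ / 36 = 1.1336 × 10⁻⁴ s⁻² ≈ 1.13 × 10⁻⁴ s⁻².

1.13 × 10⁻⁴ s⁻²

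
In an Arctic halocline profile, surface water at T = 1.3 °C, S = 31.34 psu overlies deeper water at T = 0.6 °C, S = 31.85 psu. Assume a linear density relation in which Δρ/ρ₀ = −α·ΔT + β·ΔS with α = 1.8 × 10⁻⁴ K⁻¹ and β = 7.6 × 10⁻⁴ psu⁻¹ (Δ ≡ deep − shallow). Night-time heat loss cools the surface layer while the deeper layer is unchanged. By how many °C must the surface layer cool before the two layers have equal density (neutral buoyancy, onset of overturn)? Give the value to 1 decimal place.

Neutral buoyancy requires Δρ = 0, i.e. −α(T_deep − T_surf′) + β(S_deep − S_surf) = 0.
T_surf′ = T_deep − (β/α)·ΔS = 0.6 − (7.6 × 10⁻⁴/1.8 × 10⁻⁴)·(+0.51) = -1.553 °C.
Cooling required: 1.3 − (-1.553) = 2.853 °C.

2.9 °C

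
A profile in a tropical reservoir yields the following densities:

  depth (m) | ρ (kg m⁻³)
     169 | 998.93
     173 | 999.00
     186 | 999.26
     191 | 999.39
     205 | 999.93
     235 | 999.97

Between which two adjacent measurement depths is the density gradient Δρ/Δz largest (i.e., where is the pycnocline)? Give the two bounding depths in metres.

Compute the density gradient over each adjacent pair:
  169–173 m: Δρ/Δz = 0.07/4 = 0.018 kg m⁻⁴
  173–186 m: Δρ/Δz = 0.26/13 = 0.020 kg m⁻⁴
  186–191 m: Δρ/Δz = 0.13/5 = 0.026 kg m⁻⁴
  191–205 m: Δρ/Δz = 0.54/14 = 0.039 kg m⁻⁴
  205–235 m: Δρ/Δz = 0.04/30 = 1.3 × 10⁻³ kg m⁻⁴
The largest gradient is in the 191–205 m interval — the pycnocline.

191–205 m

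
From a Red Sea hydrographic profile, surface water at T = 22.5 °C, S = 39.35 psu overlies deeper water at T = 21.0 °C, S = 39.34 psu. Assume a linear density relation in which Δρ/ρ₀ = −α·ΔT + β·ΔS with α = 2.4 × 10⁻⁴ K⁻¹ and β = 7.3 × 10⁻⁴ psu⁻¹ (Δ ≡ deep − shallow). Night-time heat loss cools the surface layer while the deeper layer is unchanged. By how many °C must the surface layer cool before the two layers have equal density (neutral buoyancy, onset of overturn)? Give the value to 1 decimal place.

Neutral buoyancy requires Δρ = 0, i.e. −α(T_deep − T_surf′) + β(S_deep − S_surf) = 0.
T_surf′ = T_deep − (β/α)·ΔS = 21.0 − (7.3 × 10⁻⁴/2.4 × 10⁻⁴)·(-0.01) = 21.030 °C.
Cooling required: 22.5 − (21.030) = 1.470 °C.

1.5 °C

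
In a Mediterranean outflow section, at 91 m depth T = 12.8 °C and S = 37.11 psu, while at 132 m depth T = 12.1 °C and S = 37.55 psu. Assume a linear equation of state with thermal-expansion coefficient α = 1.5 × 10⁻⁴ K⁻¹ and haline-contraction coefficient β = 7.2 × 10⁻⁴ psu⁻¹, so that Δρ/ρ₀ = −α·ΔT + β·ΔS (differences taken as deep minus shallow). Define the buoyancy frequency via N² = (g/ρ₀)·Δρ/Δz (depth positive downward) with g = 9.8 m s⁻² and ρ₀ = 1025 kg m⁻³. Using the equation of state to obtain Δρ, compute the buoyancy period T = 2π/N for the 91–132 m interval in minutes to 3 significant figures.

ΔT = -0.7 K, ΔS = +0.44 psu (deep − shallow).
Δρ/ρ₀ = −αΔT + βΔS = 1.05 × 10⁻⁴ + 3.168 × 10⁻⁴ = 4.218 × 10⁻⁴, so Δρ ≈ 0.4323 kg m⁻³.
N² = (g/ρ₀)·Δρ/Δz = g·(Δρ/ρ₀)/Δz = 9.8 × 4.218 × 10⁻⁴ / 41 = 1.0082 × 10⁻⁴ s⁻².
N = √(1.0082 × 10⁻⁴) = 0.010041 rad s⁻¹ → T = 2π/N = 625.75 s = 10.429 min ≈ 10.4 min.

10.4 min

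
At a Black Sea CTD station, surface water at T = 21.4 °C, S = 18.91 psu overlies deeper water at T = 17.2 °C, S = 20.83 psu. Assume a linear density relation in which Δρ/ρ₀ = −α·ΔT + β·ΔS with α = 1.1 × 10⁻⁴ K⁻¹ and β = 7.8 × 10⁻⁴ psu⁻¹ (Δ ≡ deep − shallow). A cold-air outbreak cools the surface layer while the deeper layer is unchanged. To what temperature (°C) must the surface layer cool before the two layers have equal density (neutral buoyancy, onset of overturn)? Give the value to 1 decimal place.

Neutral buoyancy requires Δρ = 0, i.e. −α(T_deep − T_surf′) + β(S_deep − S_surf) = 0.
T_surf′ = T_deep − (β/α)·ΔS = 17.2 − (7.8 × 10⁻⁴/1.1 × 10⁻⁴)·(+1.92) = 3.585 °C.
Cooling required: 21.4 − (3.585) = 17.815 °C.

3.6 °C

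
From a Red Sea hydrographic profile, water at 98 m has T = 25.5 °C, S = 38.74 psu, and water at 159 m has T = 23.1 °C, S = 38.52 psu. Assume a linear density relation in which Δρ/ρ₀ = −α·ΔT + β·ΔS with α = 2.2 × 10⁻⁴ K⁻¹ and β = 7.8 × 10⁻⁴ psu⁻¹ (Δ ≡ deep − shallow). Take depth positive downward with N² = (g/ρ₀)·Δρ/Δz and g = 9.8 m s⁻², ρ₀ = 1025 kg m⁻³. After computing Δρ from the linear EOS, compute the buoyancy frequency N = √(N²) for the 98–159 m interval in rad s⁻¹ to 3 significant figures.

7.57 × 10⁻³ rad s⁻¹

ΔT = -2.4 K, ΔS = -0.22 psu (deep − shallow).
Δρ/ρ₀ = −αΔT + βΔS = 5.28 × 10⁻⁴ − 1.716 × 10⁻⁴ = 3.564 × 10⁻⁴, so Δρ ≈ 0.3653 kg m⁻³.
N² = (g/ρ₀)·Δρ/Δz = g·(Δρ/ρ₀)/Δz = 9.8 × 3.564 × 10⁻⁴ / 61 = 5.7258 × 10⁻⁵ s⁻².
N = √(5.7258 × 10⁻⁵) = 7.5669 × 10⁻³ rad s⁻¹ ≈ 7.57 × 10⁻³ rad s⁻¹.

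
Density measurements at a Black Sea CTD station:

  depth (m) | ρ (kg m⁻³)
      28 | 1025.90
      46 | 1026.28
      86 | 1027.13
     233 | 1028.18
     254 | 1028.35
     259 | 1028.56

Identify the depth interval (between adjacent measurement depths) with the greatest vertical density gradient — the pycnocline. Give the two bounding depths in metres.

254–259 m

Compute the density gradient over each adjacent pair:
  28–46 m: Δρ/Δz = 0.38/18 = 0.021 kg m⁻⁴
  46–86 m: Δρ/Δz = 0.85/40 = 0.021 kg m⁻⁴
  86–233 m: Δρ/Δz = 1.05/147 = 7.1 × 10⁻³ kg m⁻⁴
  233–254 m: Δρ/Δz = 0.17/21 = 8.1 × 10⁻³ kg m⁻⁴
  254–259 m: Δρ/Δz = 0.21/5 = 0.042 kg m⁻⁴
The largest gradient is in the 254–259 m interval — the pycnocline.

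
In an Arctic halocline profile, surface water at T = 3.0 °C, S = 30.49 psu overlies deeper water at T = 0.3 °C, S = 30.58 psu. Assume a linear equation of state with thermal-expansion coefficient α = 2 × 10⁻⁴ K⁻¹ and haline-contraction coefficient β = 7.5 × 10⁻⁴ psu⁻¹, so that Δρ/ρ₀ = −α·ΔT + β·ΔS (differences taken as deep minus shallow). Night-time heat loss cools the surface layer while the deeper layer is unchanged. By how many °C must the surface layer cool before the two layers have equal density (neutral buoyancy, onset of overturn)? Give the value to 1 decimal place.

Neutral buoyancy requires Δρ = 0, i.e. −α(T_deep − T_surf′) + β(S_deep − S_surf) = 0.
T_surf′ = T_deep − (β/α)·ΔS = 0.3 − (7.5 × 10⁻⁴/2 × 10⁻⁴)·(+0.09) = -0.037 °C.
Cooling required: 3.0 − (-0.037) = 3.037 °C.

3.0 °C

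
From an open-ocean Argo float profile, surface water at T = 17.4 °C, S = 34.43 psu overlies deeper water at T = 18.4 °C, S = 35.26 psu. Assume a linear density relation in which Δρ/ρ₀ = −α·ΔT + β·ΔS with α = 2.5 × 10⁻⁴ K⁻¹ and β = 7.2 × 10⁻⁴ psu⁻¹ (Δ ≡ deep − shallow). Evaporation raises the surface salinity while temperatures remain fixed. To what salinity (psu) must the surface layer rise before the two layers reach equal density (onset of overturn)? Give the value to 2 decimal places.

34.91 psu

Neutral buoyancy requires −α(T_deep − T_surf) + β(S_deep − S_surf′) = 0.
S_surf′ = S_deep − (α/β)·ΔT = 35.26 − (2.5 × 10⁻⁴/7.2 × 10⁻⁴)·(+1.0) = 34.9128 psu.
Increase required: 34.9128 − 34.43 = 0.4828 psu.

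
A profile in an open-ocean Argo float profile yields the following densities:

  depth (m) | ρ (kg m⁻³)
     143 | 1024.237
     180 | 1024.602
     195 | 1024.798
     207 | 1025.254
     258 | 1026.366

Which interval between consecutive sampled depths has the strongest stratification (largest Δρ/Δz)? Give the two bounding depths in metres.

195–207 m

Compute the density gradient over each adjacent pair:
  143–180 m: Δρ/Δz = 0.365/37 = 9.9 × 10⁻³ kg m⁻⁴
  180–195 m: Δρ/Δz = 0.196/15 = 0.013 kg m⁻⁴
  195–207 m: Δρ/Δz = 0.456/12 = 0.038 kg m⁻⁴
  207–258 m: Δρ/Δz = 1.112/51 = 0.022 kg m⁻⁴
The largest gradient is in the 195–207 m interval — the pycnocline.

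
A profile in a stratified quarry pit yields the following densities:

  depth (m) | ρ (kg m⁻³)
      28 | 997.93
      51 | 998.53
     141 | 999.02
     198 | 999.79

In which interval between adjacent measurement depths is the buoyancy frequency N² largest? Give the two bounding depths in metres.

28–51 m

Compute the density gradient over each adjacent pair:
  28–51 m: Δρ/Δz = 0.60/23 = 0.026 kg m⁻⁴
  51–141 m: Δρ/Δz = 0.49/90 = 5.4 × 10⁻³ kg m⁻⁴
  141–198 m: Δρ/Δz = 0.77/57 = 0.014 kg m⁻⁴
The largest gradient is in the 28–51 m interval — the pycnocline.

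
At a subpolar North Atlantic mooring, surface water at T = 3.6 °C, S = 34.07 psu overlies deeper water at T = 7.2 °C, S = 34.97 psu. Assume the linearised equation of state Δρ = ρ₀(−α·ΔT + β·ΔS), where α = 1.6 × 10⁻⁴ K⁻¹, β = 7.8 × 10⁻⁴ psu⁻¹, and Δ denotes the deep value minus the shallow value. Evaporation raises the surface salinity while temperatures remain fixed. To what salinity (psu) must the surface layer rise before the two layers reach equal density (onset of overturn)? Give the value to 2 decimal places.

34.23 psu

Neutral buoyancy requires −α(T_deep − T_surf) + β(S_deep − S_surf′) = 0.
S_surf′ = S_deep − (α/β)·ΔT = 34.97 − (1.6 × 10⁻⁴/7.8 × 10⁻⁴)·(+3.6) = 34.2315 psu.
Increase required: 34.2315 − 34.07 = 0.1615 psu.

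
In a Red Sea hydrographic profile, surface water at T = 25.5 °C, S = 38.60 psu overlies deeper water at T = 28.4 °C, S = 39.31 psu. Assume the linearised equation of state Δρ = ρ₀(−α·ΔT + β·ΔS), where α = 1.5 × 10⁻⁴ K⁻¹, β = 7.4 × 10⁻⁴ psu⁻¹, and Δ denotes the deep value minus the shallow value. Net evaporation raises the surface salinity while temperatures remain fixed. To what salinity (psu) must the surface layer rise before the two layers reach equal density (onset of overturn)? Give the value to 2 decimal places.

Neutral buoyancy requires −α(T_deep − T_surf) + β(S_deep − S_surf′) = 0.
S_surf′ = S_deep − (α/β)·ΔT = 39.31 − (1.5 × 10⁻⁴/7.4 × 10⁻⁴)·(+2.9) = 38.7222 psu.
Increase required: 38.7222 − 38.60 = 0.1222 psu.

38.72 psu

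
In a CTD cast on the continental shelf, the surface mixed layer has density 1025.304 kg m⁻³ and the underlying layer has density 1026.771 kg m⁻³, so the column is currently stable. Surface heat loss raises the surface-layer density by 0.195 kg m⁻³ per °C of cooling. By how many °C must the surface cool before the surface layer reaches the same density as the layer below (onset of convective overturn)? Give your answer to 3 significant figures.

7.52 °C

Density deficit of the surface layer: 1026.771 − 1025.304 = 1.467 kg m⁻³.
Required change = 1.467 / 0.195 = 7.52 °C.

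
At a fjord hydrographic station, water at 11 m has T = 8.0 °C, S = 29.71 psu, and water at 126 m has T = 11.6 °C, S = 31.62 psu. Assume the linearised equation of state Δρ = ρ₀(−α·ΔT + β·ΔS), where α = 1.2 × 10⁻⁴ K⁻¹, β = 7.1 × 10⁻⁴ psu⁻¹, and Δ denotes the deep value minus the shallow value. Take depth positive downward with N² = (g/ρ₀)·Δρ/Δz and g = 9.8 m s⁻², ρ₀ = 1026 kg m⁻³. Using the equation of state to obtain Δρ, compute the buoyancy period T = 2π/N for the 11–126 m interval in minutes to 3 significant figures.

11.8 min

ΔT = +3.6 K, ΔS = +1.91 psu (deep − shallow).
Δρ/ρ₀ = −αΔT + βΔS = -4.32 × 10⁻⁴ + 1.3561 × 10⁻³ = 9.241 × 10⁻⁴, so Δρ ≈ 0.9481 kg m⁻³.
N² = (g/ρ₀)·Δρ/Δz = g·(Δρ/ρ₀)/Δz = 9.8 × 9.241 × 10⁻⁴ / 115 = 7.8749 × 10⁻⁵ s⁻².
N = √(7.8749 × 10⁻⁵) = 8.8741 × 10⁻³ rad s⁻¹ → T = 2π/N = 708.04 s = 11.801 min ≈ 11.8 min.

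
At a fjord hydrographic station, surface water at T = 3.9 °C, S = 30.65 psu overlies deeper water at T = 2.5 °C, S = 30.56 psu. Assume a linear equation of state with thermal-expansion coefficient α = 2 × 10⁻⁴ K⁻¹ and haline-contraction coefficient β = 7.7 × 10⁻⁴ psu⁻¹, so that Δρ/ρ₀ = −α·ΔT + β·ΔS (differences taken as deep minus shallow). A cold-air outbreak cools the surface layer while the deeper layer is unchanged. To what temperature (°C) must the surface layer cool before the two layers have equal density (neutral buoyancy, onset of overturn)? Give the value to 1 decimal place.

Neutral buoyancy requires Δρ = 0, i.e. −α(T_deep − T_surf′) + β(S_deep − S_surf) = 0.
T_surf′ = T_deep − (β/α)·ΔS = 2.5 − (7.7 × 10⁻⁴/2 × 10⁻⁴)·(-0.09) = 2.846 °C.
Cooling required: 3.9 − (2.846) = 1.054 °C.

2.8 °C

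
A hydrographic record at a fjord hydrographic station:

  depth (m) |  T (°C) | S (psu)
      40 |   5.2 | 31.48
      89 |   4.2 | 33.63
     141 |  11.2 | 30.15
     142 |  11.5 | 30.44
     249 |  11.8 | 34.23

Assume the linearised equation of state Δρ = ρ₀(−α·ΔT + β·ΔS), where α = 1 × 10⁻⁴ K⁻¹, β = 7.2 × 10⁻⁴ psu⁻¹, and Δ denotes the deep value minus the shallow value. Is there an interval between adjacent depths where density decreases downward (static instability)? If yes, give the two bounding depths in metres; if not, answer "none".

89–141 m

Evaluate Δρ/ρ₀ = −αΔT + βΔS across each adjacent pair:
  40–89 m: −αΔT+βΔS = −(1 × 10⁻⁴)(-1.0)+(7.2 × 10⁻⁴)(+2.15) = 1.6 × 10⁻³ → stable
  89–141 m: −αΔT+βΔS = −(1 × 10⁻⁴)(+7.0)+(7.2 × 10⁻⁴)(-3.48) = -3.2 × 10⁻³ → UNSTABLE
  141–142 m: −αΔT+βΔS = −(1 × 10⁻⁴)(+0.3)+(7.2 × 10⁻⁴)(+0.29) = 1.8 × 10⁻⁴ → stable
  142–249 m: −αΔT+βΔS = −(1 × 10⁻⁴)(+0.3)+(7.2 × 10⁻⁴)(+3.79) = 2.7 × 10⁻³ → stable
The 89–141 m interval has Δρ < 0: lighter water underlies denser water.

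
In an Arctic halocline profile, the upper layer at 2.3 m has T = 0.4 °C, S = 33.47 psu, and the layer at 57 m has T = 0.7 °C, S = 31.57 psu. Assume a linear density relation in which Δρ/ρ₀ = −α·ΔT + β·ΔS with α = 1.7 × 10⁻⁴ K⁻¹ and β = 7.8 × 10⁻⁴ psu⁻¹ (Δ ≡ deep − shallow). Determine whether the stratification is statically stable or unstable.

unstable

ΔT = 0.7 − 0.4 = +0.3 K and ΔS = 31.57 − 33.47 = -1.90 psu (deep − shallow).
−αΔT = -5.10 × 10⁻⁵; βΔS = -1.482 × 10⁻³; sum Δρ/ρ₀ = -1.533 × 10⁻³.
Δρ/ρ₀ < 0, so Δρ < 0: deeper water is lighter → statically unstable; the column would overturn.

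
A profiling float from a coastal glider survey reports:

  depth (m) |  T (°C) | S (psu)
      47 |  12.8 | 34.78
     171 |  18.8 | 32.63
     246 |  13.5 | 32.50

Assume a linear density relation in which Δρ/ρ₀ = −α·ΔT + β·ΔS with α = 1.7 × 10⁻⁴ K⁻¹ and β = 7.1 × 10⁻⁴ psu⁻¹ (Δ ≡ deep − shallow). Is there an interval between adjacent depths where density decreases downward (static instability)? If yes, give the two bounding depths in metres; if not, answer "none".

47–171 m

Evaluate Δρ/ρ₀ = −αΔT + βΔS across each adjacent pair:
  47–171 m: −αΔT+βΔS = −(1.7 × 10⁻⁴)(+6.0)+(7.1 × 10⁻⁴)(-2.15) = -2.5 × 10⁻³ → UNSTABLE
  171–246 m: −αΔT+βΔS = −(1.7 × 10⁻⁴)(-5.3)+(7.1 × 10⁻⁴)(-0.13) = 8.1 × 10⁻⁴ → stable
The 47–171 m interval has Δρ < 0: lighter water underlies denser water.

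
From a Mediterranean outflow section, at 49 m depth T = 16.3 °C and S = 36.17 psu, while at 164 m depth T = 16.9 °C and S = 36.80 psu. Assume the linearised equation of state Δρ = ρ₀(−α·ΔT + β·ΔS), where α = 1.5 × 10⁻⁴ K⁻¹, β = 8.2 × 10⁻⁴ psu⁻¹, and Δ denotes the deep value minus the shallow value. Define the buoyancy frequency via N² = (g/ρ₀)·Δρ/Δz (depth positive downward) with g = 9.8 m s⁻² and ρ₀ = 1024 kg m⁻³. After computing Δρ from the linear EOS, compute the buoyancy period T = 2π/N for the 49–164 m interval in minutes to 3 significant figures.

ΔT = +0.6 K, ΔS = +0.63 psu (deep − shallow).
Δρ/ρ₀ = −αΔT + βΔS = -9.00 × 10⁻⁵ + 5.166 × 10⁻⁴ = 4.266 × 10⁻⁴, so Δρ ≈ 0.4368 kg m⁻³.
N² = (g/ρ₀)·Δρ/Δz = g·(Δρ/ρ₀)/Δz = 9.8 × 4.266 × 10⁻⁴ / 115 = 3.6354 × 10⁻⁵ s⁻².
N = √(3.6354 × 10⁻⁵) = 6.0294 × 10⁻³ rad s⁻¹ → T = 2π/N = 1.0421 × 10³ s = 17.368 min ≈ 17.4 min.

17.4 min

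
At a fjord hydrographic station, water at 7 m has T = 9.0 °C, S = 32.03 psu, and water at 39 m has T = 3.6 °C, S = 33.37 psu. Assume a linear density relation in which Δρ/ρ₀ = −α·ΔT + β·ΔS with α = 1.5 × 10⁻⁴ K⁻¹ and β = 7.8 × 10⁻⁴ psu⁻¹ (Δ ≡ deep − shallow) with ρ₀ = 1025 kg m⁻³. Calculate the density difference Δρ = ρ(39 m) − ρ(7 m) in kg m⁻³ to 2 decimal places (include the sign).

ΔT = -5.4 K, ΔS = +1.34 psu (deep − shallow).
Δρ/ρ₀ = −(1.5 × 10⁻⁴)(-5.4) + (7.8 × 10⁻⁴)(+1.34) = 1.8552 × 10⁻³.
Δρ = 1025 × (1.8552 × 10⁻³) = +1.90 kg m⁻³.
Positive Δρ: denser below, stable.

+1.90 kg m⁻³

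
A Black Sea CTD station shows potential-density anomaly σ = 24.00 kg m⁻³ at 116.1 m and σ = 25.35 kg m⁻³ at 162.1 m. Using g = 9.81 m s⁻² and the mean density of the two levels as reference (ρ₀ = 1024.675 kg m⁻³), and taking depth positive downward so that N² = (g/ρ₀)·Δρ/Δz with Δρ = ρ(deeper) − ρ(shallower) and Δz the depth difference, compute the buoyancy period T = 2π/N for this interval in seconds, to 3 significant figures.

375 s

Δρ = 1025.35 − 1024.00 = 1.35 kg m⁻³ over Δz = 162.1 − 116.1 = 46 m.
N² = (9.81/1024.675) × (1.35/46) = 2.8097 × 10⁻⁴ s⁻².
N = √(2.8097 × 10⁻⁴) = 0.016762 rad s⁻¹, so T = 2π/N = 374.85 s ≈ 375 s.
N² > 0, so the interval is statically stable.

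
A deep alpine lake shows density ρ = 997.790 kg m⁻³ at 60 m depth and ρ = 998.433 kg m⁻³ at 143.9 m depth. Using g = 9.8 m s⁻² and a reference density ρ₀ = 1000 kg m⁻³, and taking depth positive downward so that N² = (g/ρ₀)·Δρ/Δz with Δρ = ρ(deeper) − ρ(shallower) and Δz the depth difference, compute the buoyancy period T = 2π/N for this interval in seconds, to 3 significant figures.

Δρ = 998.433 − 997.790 = 0.643 kg m⁻³ over Δz = 143.9 − 60 = 83.9 m.
N² = (9.8/1000) × (0.643/83.9) = 7.5106 × 10⁻⁵ s⁻².
N = √(7.5106 × 10⁻⁵) = 8.6664 × 10⁻³ rad s⁻¹, so T = 2π/N = 725.01 s ≈ 725 s.

725 s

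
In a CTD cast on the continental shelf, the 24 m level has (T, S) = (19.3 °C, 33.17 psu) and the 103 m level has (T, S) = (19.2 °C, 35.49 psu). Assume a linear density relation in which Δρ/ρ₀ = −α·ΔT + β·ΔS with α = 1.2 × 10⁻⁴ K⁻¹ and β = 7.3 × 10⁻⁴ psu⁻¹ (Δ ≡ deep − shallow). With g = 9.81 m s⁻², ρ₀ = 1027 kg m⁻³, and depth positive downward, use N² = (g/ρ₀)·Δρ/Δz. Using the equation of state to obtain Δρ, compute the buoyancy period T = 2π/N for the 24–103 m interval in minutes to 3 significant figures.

7.20 min

ΔT = -0.1 K, ΔS = +2.32 psu (deep − shallow).
Δρ/ρ₀ = −αΔT + βΔS = 1.20 × 10⁻⁵ + 1.6936 × 10⁻³ = 1.7056 × 10⁻³, so Δρ ≈ 1.752 kg m⁻³.
N² = (g/ρ₀)·Δρ/Δz = g·(Δρ/ρ₀)/Δz = 9.81 × 1.7056 × 10⁻³ / 79 = 2.1180 × 10⁻⁴ s⁻².
N = √(2.1180 × 10⁻⁴) = 0.014553 rad s⁻¹ → T = 2π/N = 431.75 s = 7.1958 min ≈ 7.20 min.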